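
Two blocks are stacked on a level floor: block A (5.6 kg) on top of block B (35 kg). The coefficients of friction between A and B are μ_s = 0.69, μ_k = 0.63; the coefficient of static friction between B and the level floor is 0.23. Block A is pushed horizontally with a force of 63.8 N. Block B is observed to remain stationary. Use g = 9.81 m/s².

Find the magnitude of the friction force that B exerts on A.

f ≈ 34.6 N

Between the blocks, N₁ = m_A g = 54.94 N.
So the A–B interface can sustain at most μ_s N₁ = 37.91 N of static friction.
Since P = 63.8 N > 37.91 N, A slides on B; the A–B friction is kinetic: f₁ = μ_k N₁ = 0.63×54.94 = 34.6 N.
B experiences an equal 34.6 N forward from A (third law). B is in equilibrium, so the floor supplies f₂ = 34.6 N of static friction (limit μ_s(m_A+m_B)g = 91.61 N, not exceeded).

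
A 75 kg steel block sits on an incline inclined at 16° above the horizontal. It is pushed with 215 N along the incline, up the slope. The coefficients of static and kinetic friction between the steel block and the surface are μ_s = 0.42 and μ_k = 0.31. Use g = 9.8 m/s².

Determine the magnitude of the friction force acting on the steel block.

Perpendicular to the surface, N = m g cos θ = 75·9.8·cos 16° = 706.5 N.
Parallel to the incline, ΣF = 0 gives f = m g sin θ − P = 202.6 − 215 = -12.41 N (up-slope positive).
Maximum static friction available: μ_s N = 0.42 × 706.5 = 296.7 N.
Since |-12.41| ≤ 296.7 N, the steel block remains in static equilibrium and friction takes exactly the required value.

f ≈ 12.4 N (down the incline)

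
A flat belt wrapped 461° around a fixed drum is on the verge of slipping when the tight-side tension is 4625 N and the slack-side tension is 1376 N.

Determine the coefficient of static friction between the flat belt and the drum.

T₂/T₁ = e^{μβ} → μ = ln(T₂/T₁)/β.
β = 461° = 8.046 rad.
μ = ln(4625/1376)/8.046 = ln(3.361)/8.046 = 0.151.

μ ≈ 0.151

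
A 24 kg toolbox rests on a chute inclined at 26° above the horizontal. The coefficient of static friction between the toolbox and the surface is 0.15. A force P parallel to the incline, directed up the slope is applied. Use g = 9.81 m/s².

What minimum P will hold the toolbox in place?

P_min ≈ 71.5 N

The toolbox tends to slide down (tan θ > μ_s), so at the point of impending slip friction acts up-slope at its limit: f = μ_s N.
P is parallel to the surface, so N = m g cos θ = 212 N.
Along the incline: P + μ_s N = m g sin θ, so P = 103 − 0.15×212 = 71.5 N.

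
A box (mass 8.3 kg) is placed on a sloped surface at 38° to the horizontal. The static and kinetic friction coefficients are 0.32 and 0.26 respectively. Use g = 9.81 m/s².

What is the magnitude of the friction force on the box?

The normal reaction is N = m g cos θ = 64.16 N.
Along the slope the weight component is m g sin θ = 50.13 N; friction must supply exactly this, acting up-slope.
Static friction can supply at most μ_s N = 20.53 N.
|50.13| exceeds 20.53 N, so the box slips down-slope; friction is kinetic, f = μ_k N = 0.26×64.16 = 16.7 N.

f ≈ 16.7 N (up the incline)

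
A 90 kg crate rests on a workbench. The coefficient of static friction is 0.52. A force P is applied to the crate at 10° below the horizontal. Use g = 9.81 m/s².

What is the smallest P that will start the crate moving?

P ≈ 513 N

N = m g + P sin α (the push presses the crate into the workbench).
At impending slip, P cos α = μ_s N = μ_s (m g + P sin α).
Solving: P (cos α − μ_s sin α) = μ_s m g → P = 0.52×883/(cos 10° − 0.52 sin 10°) = 459/0.8945 = 513 N.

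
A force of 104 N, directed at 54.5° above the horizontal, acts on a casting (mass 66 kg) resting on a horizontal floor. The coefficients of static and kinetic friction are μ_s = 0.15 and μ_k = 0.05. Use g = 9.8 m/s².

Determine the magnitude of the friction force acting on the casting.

Vertical equilibrium gives N = m g − P sin α = 562.1 N.
Horizontally, friction must balance P cos α = 60.39 N.
The static-friction limit is μ_s N = 84.32 N.
60.39 ≤ 84.32 N → static; friction equals the required 60.4 N.

f ≈ 60.4 N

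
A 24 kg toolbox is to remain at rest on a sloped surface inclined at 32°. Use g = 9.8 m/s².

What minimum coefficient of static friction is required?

At the slip threshold m g sin θ = μ_s m g cos θ, so μ_s,min = tan θ.
μ_s,min = tan 32° = 0.625.

μ_s,min ≈ 0.625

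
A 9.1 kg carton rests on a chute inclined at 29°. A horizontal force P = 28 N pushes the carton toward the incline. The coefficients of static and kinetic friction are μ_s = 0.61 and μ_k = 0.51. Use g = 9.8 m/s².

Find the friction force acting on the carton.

f ≈ 18.7 N (up the incline)

The horizontal push has a component P sin θ into the surface, so N = m g cos θ + P sin θ = 78 + 13.57 = 91.57 N.
Along the incline, the net driving force (taking up-slope positive) is P cos θ − m g sin θ = 24.49 − 43.24 = -18.75 N, so equilibrium requires friction f = 18.75 N (up-slope).
The limit of static friction is μ_s N = 55.86 N.
|f_req| = 18.75 ≤ 55.86 N → the carton is in equilibrium; friction equals the required value.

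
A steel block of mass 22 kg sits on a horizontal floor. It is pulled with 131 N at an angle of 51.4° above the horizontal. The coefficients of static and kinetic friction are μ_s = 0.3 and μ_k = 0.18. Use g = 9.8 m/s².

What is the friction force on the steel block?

f ≈ 20.4 N

Vertical equilibrium gives N = m g − P sin α = 113.2 N.
The horizontal driving force is P cos α = 81.73 N, so equilibrium needs friction f = 81.73 N.
The static-friction limit is μ_s N = 33.97 N.
The required friction exceeds μ_s N, so the steel block moves and f = μ_k N = 20.4 N.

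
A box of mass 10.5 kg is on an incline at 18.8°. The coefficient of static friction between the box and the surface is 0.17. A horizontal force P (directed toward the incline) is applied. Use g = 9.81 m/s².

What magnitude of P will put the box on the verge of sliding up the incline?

At impending motion up the slope, friction acts down-slope at its limit: f = μ_s N.
Perpendicular to the incline: N = m g cos θ + P sin θ.
Along the incline: P cos θ = m g sin θ + μ_s N = m g sin θ + μ_s (m g cos θ + P sin θ).
Solving, P (cos θ − μ_s sin θ) = m g (sin θ + μ_s cos θ), so P = 10.5×9.81×(sin 18.8° + 0.17 cos 18.8°)/(cos 18.8° − 0.17 sin 18.8°) = 103×0.4832/0.8919 = 55.8 N.

P ≈ 55.8 N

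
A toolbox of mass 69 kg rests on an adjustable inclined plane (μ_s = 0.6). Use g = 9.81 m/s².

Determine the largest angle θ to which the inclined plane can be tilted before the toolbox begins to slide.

At the slip threshold, m g sin θ = μ_s · m g cos θ, so tan θ = μ_s.
θ_max = arctan(0.6) = 31°.

θ_max ≈ 31°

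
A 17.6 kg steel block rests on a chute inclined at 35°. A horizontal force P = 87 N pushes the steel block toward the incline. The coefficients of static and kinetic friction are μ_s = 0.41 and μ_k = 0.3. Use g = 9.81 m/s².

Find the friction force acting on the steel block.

The horizontal push has a component P sin θ into the surface, so N = m g cos θ + P sin θ = 141.4 + 49.9 = 191.3 N.
Along the incline, the net driving force (taking up-slope positive) is P cos θ − m g sin θ = 71.27 − 99.03 = -27.77 N, so equilibrium requires friction f = 27.77 N (up-slope).
The limit of static friction is μ_s N = 78.45 N.
|f_req| = 27.77 ≤ 78.45 N → the steel block is in equilibrium; friction equals the required value.

f ≈ 27.8 N (up the incline)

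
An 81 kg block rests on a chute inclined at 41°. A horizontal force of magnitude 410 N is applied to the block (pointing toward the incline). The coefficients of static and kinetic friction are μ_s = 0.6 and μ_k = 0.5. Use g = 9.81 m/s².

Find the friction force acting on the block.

Resolve perpendicular to the incline: N = m g cos θ + P sin θ = 81×9.81×cos 41° + 410×sin 41° = 868.7 N.
Along the incline, the net driving force (taking up-slope positive) is P cos θ − m g sin θ = 309.4 − 521.3 = -211.9 N, so equilibrium requires friction f = 211.9 N (up-slope).
The limit of static friction is μ_s N = 521.2 N.
Since 211.9 N is within the 521.2 N limit, the block stays put and friction is exactly 212 N.

f ≈ 212 N (up the incline)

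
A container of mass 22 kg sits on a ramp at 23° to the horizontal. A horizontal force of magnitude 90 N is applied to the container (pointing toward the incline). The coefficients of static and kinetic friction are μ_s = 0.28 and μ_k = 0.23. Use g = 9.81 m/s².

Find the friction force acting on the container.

Normal direction: N = m g cos θ + P sin θ = 233.8 N.
Parallel to the incline: P cos θ − m g sin θ = 82.85 − 84.33 = -1.482 N; the friction needed to balance this is 1.482 N acting up the slope.
Maximum static friction: μ_s N = 0.28 × 233.8 = 65.47 N.
|f_req| = 1.482 ≤ 65.47 N → the container is in equilibrium; friction equals the required value.

f ≈ 1.48 N (up the incline)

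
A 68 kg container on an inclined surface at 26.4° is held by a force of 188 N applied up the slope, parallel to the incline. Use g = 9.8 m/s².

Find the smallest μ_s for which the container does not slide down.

μ_s,min ≈ 0.181

N = m g cos θ = 596.9 N.
Friction must make up the shortfall along the incline: f = m g sin θ − P = 296.3 − 188 = 108.3 N.
At the threshold f = μ_s N, so μ_s,min = 108.3/596.9 = 0.181.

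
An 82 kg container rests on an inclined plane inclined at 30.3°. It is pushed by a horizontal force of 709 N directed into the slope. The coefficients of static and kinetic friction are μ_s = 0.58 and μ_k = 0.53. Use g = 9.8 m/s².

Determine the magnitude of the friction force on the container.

Normal direction: N = m g cos θ + P sin θ = 1052 N.
Parallel to the incline: P cos θ − m g sin θ = 612.1 − 405.4 = 206.7 N; the friction needed to balance this is 206.7 N acting down the slope.
Maximum static friction: μ_s N = 0.58 × 1052 = 609.9 N.
|f_req| = 206.7 ≤ 609.9 N → the container is in equilibrium; friction equals the required value.

f ≈ 207 N (down the incline)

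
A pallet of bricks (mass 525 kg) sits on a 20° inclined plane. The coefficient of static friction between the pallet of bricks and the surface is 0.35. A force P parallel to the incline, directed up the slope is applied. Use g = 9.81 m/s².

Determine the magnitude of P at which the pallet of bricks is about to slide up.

At impending motion up the slope, friction acts down-slope at its limit: f = μ_s N.
P is parallel to the surface, so N = m g cos θ = 4840 N.
Along the incline: P = m g sin θ + μ_s N = 1760 + 0.35×4840 = 3460 N.

P ≈ 3460 N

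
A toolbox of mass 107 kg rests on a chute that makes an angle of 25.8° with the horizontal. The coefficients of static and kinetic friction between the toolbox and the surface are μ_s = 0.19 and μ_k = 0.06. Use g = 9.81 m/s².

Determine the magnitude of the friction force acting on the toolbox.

f ≈ 56.7 N (up the incline)

Perpendicular to the surface, N = m g cos θ = 107·9.81·cos 25.8° = 945 N.
Along the slope the weight component is m g sin θ = 456.8 N; friction must supply exactly this, acting up-slope.
The static-friction ceiling is μ_s N = 0.19 × 945 = 179.6 N.
Since |456.8| > 179.6 N, static friction cannot hold it; the toolbox slides down the incline and kinetic friction applies: f = μ_k N = 0.06 × 945 = 56.7 N.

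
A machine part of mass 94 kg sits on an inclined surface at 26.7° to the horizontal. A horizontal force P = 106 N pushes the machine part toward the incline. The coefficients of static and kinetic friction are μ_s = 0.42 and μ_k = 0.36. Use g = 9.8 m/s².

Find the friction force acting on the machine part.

The horizontal push has a component P sin θ into the surface, so N = m g cos θ + P sin θ = 823 + 47.63 = 870.6 N.
Along the incline, the net driving force (taking up-slope positive) is P cos θ − m g sin θ = 94.7 − 413.9 = -319.2 N, so equilibrium requires friction f = 319.2 N (up-slope).
The limit of static friction is μ_s N = 365.7 N.
|f_req| = 319.2 ≤ 365.7 N → the machine part is in equilibrium; friction equals the required value.

f ≈ 319 N (up the incline)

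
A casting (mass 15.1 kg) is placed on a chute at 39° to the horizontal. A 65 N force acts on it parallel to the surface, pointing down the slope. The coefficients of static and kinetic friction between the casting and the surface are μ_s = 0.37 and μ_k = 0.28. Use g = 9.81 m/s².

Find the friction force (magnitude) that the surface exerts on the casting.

Normal force: N = m g cos θ = 15.1 × 9.81 × cos 39° = 115.1 N.
Parallel to the incline, ΣF = 0 gives f = m g sin θ + P = 93.22 + 65 = 158.2 N (up-slope positive).
Static friction can supply at most μ_s N = 42.59 N.
|158.2| exceeds 42.59 N, so the casting slips down-slope; friction is kinetic, f = μ_k N = 0.28×115.1 = 32.2 N.

f ≈ 32.2 N (up the incline)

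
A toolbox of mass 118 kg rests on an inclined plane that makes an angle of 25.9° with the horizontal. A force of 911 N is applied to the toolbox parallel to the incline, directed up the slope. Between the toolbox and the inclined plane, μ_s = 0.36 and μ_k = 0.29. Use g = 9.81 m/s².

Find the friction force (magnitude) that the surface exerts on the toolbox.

f ≈ 302 N (down the incline)

Normal force: N = m g cos θ = 118 × 9.81 × cos 25.9° = 1041 N.
For equilibrium along the incline the friction force must supply f = m g sin θ − P = 505.6 − 911 = -405.4 N (positive meaning up-slope).
Maximum static friction available: μ_s N = 0.36 × 1041 = 374.9 N.
|-405.4| exceeds 374.9 N, so the toolbox slips up-slope; friction is kinetic, f = μ_k N = 0.29×1041 = 302 N.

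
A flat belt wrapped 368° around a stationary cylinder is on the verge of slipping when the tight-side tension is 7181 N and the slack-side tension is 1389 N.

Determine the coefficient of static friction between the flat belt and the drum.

T₂/T₁ = e^{μβ} → μ = ln(T₂/T₁)/β.
β = 368° = 6.423 rad.
μ = ln(7181/1389)/6.423 = ln(5.17)/6.423 = 0.256.

μ ≈ 0.256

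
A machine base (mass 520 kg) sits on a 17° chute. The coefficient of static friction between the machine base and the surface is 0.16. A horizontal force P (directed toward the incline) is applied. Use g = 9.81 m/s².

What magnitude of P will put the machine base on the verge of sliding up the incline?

P ≈ 2500 N

At impending motion up the slope, friction acts down-slope at its limit: f = μ_s N.
Perpendicular to the incline: N = m g cos θ + P sin θ.
Along the incline: P cos θ = m g sin θ + μ_s N = m g sin θ + μ_s (m g cos θ + P sin θ).
Solving, P (cos θ − μ_s sin θ) = m g (sin θ + μ_s cos θ), so P = 520×9.81×(sin 17° + 0.16 cos 17°)/(cos 17° − 0.16 sin 17°) = 5100×0.4454/0.9095 = 2500 N.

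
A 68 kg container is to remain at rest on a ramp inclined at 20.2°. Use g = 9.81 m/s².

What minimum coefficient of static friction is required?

μ_s,min ≈ 0.368

At the slip threshold m g sin θ = μ_s m g cos θ, so μ_s,min = tan θ.
μ_s,min = tan 20.2° = 0.368.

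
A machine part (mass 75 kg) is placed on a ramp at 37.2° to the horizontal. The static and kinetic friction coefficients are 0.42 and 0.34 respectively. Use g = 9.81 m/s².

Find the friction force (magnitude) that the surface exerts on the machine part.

The normal reaction is N = m g cos θ = 586 N.
For equilibrium along the incline, friction must balance the weight component: f = m g sin θ = 444.8 N up the slope.
Static friction can supply at most μ_s N = 246.1 N.
Since |444.8| > 246.1 N, static friction cannot hold it; the machine part slides down the incline and kinetic friction applies: f = μ_k N = 0.34 × 586 = 199 N.

f ≈ 199 N (up the incline)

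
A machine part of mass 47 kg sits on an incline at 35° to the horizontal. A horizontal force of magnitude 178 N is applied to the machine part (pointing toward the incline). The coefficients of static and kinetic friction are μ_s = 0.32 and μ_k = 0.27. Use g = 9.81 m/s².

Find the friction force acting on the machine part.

f ≈ 119 N (up the incline)

The horizontal push has a component P sin θ into the surface, so N = m g cos θ + P sin θ = 377.7 + 102.1 = 479.8 N.
Parallel to the incline: P cos θ − m g sin θ = 145.8 − 264.5 = -118.6 N; the friction needed to balance this is 118.6 N acting up the slope.
The limit of static friction is μ_s N = 153.5 N.
|f_req| = 118.6 ≤ 153.5 N → the machine part is in equilibrium; friction equals the required value.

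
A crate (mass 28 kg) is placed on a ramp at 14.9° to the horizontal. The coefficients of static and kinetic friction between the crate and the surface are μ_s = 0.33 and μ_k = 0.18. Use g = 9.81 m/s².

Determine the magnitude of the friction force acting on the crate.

f ≈ 70.6 N (up the incline)

Normal force: N = m g cos θ = 28 × 9.81 × cos 14.9° = 265.4 N.
For equilibrium along the incline, friction must balance the weight component: f = m g sin θ = 70.63 N up the slope.
Maximum static friction available: μ_s N = 0.33 × 265.4 = 87.6 N.
Since |70.63| ≤ 87.6 N, no slip — friction simply equals what equilibrium demands.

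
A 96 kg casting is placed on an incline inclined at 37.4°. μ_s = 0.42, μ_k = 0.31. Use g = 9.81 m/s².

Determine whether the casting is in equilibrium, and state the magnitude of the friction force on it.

f ≈ 232 N

N = m g cos θ = 748 N.
Down-slope weight component: m g sin θ = 572 N.
μ_s N = 314 N.
572 > 314 N, so it slides; kinetic friction f = μ_k N = 0.31×748 = 232 N.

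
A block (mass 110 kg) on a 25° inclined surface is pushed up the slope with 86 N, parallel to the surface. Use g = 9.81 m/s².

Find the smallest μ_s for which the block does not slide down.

μ_s,min ≈ 0.378

N = m g cos θ = 978 N.
Friction must make up the shortfall along the incline: f = m g sin θ − P = 456 − 86 = 370 N.
At the threshold f = μ_s N, so μ_s,min = 370/978 = 0.378.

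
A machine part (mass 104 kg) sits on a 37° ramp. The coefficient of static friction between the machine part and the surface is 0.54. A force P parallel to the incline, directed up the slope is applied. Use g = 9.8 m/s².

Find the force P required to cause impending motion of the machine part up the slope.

P ≈ 1050 N

At impending motion up the slope, friction acts down-slope at its limit: f = μ_s N.
P is parallel to the surface, so N = m g cos θ = 814 N.
Along the incline: P = m g sin θ + μ_s N = 613 + 0.54×814 = 1050 N.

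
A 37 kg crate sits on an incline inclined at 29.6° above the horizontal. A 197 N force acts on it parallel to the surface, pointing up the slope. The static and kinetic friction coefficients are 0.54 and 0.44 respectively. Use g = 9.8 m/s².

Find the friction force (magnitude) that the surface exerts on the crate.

Normal force: N = m g cos θ = 37 × 9.8 × cos 29.6° = 315.3 N.
For equilibrium along the incline the friction force must supply f = m g sin θ − P = 179.1 − 197 = -17.9 N (positive meaning up-slope).
The static-friction ceiling is μ_s N = 0.54 × 315.3 = 170.3 N.
Since |-17.9| ≤ 170.3 N, the crate remains in static equilibrium and friction takes exactly the required value.

f ≈ 17.9 N (down the incline)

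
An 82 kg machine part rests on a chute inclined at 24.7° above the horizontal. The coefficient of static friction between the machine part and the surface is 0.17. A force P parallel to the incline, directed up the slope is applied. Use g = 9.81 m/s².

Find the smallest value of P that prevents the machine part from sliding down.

The machine part tends to slide down (tan θ > μ_s), so at the point of impending slip friction acts up-slope at its limit: f = μ_s N.
P is parallel to the surface, so N = m g cos θ = 731 N.
Along the incline: P + μ_s N = m g sin θ, so P = 336 − 0.17×731 = 212 N.

P_min ≈ 212 N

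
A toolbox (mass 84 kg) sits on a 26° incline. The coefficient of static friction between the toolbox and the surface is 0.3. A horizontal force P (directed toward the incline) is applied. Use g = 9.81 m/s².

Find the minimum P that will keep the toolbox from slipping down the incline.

P_min ≈ 135 N

The toolbox tends to slide down (tan θ > μ_s), so at the point of impending slip friction acts up-slope at its limit: f = μ_s N.
Perpendicular to the incline: N = m g cos θ + P sin θ.
Along the incline: P cos θ + μ_s N = m g sin θ, i.e. P cos θ + μ_s (m g cos θ + P sin θ) = m g sin θ.
Solving, P (cos θ + μ_s sin θ) = m g (sin θ − μ_s cos θ), so P = 824×0.1687/1.03 = 135 N.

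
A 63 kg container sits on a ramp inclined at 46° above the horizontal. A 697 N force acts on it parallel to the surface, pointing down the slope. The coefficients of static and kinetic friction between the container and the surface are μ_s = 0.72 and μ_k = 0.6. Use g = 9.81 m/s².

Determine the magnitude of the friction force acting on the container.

f ≈ 258 N (up the incline)

Perpendicular to the surface, N = m g cos θ = 63·9.81·cos 46° = 429.3 N.
Parallel to the incline, ΣF = 0 gives f = m g sin θ + P = 444.6 + 697 = 1142 N (up-slope positive).
Maximum static friction available: μ_s N = 0.72 × 429.3 = 309.1 N.
|1142| exceeds 309.1 N, so the container slips down-slope; friction is kinetic, f = μ_k N = 0.6×429.3 = 258 N.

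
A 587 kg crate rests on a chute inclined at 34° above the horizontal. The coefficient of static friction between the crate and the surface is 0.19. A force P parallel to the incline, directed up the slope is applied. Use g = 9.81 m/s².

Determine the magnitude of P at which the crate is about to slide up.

At impending motion up the slope, friction acts down-slope at its limit: f = μ_s N.
P is parallel to the surface, so N = m g cos θ = 4770 N.
Along the incline: P = m g sin θ + μ_s N = 3220 + 0.19×4770 = 4130 N.

P ≈ 4130 N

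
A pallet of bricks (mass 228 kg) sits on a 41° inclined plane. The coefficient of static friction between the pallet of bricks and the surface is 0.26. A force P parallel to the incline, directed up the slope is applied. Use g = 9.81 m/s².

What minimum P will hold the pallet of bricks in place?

The pallet of bricks tends to slide down (tan θ > μ_s), so at the point of impending slip friction acts up-slope at its limit: f = μ_s N.
P is parallel to the surface, so N = m g cos θ = 1690 N.
Along the incline: P + μ_s N = m g sin θ, so P = 1470 − 0.26×1690 = 1030 N.

P_min ≈ 1030 N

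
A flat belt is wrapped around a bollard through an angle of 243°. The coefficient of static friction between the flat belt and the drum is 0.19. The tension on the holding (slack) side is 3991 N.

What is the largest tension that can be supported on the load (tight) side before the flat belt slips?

T_max ≈ 8930 N

At impending slip the capstan equation gives T₂/T₁ = e^{μβ} with β in radians.
β = 243° × π/180 = 4.241 rad.
e^{μβ} = e^{0.19×4.241} = 2.239.
T₂ = T₁ · e^{μβ} = 3991 × 2.239 = 8930 N.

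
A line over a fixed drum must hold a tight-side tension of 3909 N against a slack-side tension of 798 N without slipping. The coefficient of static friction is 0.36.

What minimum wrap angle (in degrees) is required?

T₂/T₁ = e^{μβ} → β = ln(T₂/T₁)/μ.
β = ln(3909/798)/0.36 = 1.589/0.36 = 4.414 rad.
In degrees: β = 4.414 × 180/π = 253°.

β_min ≈ 253°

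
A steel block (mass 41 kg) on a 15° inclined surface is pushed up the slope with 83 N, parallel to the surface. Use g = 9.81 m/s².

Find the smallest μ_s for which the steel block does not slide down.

N = m g cos θ = 388.5 N.
Friction must make up the shortfall along the incline: f = m g sin θ − P = 104.1 − 83 = 21.1 N.
At the threshold f = μ_s N, so μ_s,min = 21.1/388.5 = 0.0543.

μ_s,min ≈ 0.0543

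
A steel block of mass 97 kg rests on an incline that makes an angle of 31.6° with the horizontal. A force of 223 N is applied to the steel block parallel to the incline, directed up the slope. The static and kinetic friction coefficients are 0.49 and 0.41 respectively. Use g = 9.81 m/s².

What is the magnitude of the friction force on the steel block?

f ≈ 276 N (up the incline)

Perpendicular to the surface, N = m g cos θ = 97·9.81·cos 31.6° = 810.5 N.
Parallel to the incline, ΣF = 0 gives f = m g sin θ − P = 498.6 − 223 = 275.6 N (up-slope positive).
Static friction can supply at most μ_s N = 397.1 N.
Since |275.6| ≤ 397.1 N, the steel block remains in static equilibrium and friction takes exactly the required value.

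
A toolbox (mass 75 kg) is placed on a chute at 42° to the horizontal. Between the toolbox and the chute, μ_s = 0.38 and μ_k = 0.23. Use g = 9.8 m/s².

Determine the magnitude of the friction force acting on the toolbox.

f ≈ 126 N (up the incline)

The normal reaction is N = m g cos θ = 546.2 N.
Along the slope the weight component is m g sin θ = 491.8 N; friction must supply exactly this, acting up-slope.
Static friction can supply at most μ_s N = 207.6 N.
Since |491.8| > 207.6 N, static friction cannot hold it; the toolbox slides down the incline and kinetic friction applies: f = μ_k N = 0.23 × 546.2 = 126 N.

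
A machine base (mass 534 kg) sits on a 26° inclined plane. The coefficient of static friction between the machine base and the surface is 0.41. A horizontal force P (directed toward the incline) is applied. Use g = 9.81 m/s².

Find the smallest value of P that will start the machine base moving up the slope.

P ≈ 5880 N

At impending motion up the slope, friction acts down-slope at its limit: f = μ_s N.
Perpendicular to the incline: N = m g cos θ + P sin θ.
Along the incline: P cos θ = m g sin θ + μ_s N = m g sin θ + μ_s (m g cos θ + P sin θ).
Solving, P (cos θ − μ_s sin θ) = m g (sin θ + μ_s cos θ), so P = 534×9.81×(sin 26° + 0.41 cos 26°)/(cos 26° − 0.41 sin 26°) = 5240×0.8069/0.7191 = 5880 N.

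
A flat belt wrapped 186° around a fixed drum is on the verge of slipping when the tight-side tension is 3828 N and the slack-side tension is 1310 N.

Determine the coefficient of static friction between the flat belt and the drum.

μ ≈ 0.33

T₂/T₁ = e^{μβ} → μ = ln(T₂/T₁)/β.
β = 186° = 3.246 rad.
μ = ln(3828/1310)/3.246 = ln(2.922)/3.246 = 0.33.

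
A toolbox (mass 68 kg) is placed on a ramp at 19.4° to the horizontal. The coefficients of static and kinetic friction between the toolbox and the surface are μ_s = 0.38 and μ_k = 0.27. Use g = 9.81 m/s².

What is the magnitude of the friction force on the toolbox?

Normal force: N = m g cos θ = 68 × 9.81 × cos 19.4° = 629.2 N.
Along the slope the weight component is m g sin θ = 221.6 N; friction must supply exactly this, acting up-slope.
Maximum static friction available: μ_s N = 0.38 × 629.2 = 239.1 N.
Since |221.6| ≤ 239.1 N, no slip — friction simply equals what equilibrium demands.

f ≈ 222 N (up the incline)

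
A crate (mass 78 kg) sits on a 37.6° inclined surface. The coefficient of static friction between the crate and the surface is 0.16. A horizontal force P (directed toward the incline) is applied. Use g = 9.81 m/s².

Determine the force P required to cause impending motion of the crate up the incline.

At impending motion up the slope, friction acts down-slope at its limit: f = μ_s N.
Perpendicular to the incline: N = m g cos θ + P sin θ.
Along the incline: P cos θ = m g sin θ + μ_s N = m g sin θ + μ_s (m g cos θ + P sin θ).
Solving, P (cos θ − μ_s sin θ) = m g (sin θ + μ_s cos θ), so P = 78×9.81×(sin 37.6° + 0.16 cos 37.6°)/(cos 37.6° − 0.16 sin 37.6°) = 765×0.7369/0.6947 = 812 N.

P ≈ 812 N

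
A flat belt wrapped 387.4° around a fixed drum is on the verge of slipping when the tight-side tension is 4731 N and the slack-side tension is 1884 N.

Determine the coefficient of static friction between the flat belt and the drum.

μ ≈ 0.136

T₂/T₁ = e^{μβ} → μ = ln(T₂/T₁)/β.
β = 387.4° = 6.761 rad.
μ = ln(4731/1884)/6.761 = ln(2.511)/6.761 = 0.136.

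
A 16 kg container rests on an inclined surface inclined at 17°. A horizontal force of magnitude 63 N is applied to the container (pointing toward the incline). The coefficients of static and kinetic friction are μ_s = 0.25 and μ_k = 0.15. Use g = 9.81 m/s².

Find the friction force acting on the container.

f ≈ 14.4 N (down the incline)

The horizontal push has a component P sin θ into the surface, so N = m g cos θ + P sin θ = 150.1 + 18.42 = 168.5 N.
Parallel to the incline: P cos θ − m g sin θ = 60.25 − 45.89 = 14.36 N; the friction needed to balance this is 14.36 N acting down the slope.
The limit of static friction is μ_s N = 42.13 N.
|f_req| = 14.36 ≤ 42.13 N → the container is in equilibrium; friction equals the required value.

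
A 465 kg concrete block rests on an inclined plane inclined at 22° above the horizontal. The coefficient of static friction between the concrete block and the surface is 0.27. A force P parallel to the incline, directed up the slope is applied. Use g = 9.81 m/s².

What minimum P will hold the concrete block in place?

P_min ≈ 567 N

The concrete block tends to slide down (tan θ > μ_s), so at the point of impending slip friction acts up-slope at its limit: f = μ_s N.
P is parallel to the surface, so N = m g cos θ = 4230 N.
Along the incline: P + μ_s N = m g sin θ, so P = 1710 − 0.27×4230 = 567 N.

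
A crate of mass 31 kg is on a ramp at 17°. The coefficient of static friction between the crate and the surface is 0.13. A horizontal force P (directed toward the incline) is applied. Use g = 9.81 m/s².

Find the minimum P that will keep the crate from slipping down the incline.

P_min ≈ 51.4 N

The crate tends to slide down (tan θ > μ_s), so at the point of impending slip friction acts up-slope at its limit: f = μ_s N.
Perpendicular to the incline: N = m g cos θ + P sin θ.
Along the incline: P cos θ + μ_s N = m g sin θ, i.e. P cos θ + μ_s (m g cos θ + P sin θ) = m g sin θ.
Solving, P (cos θ + μ_s sin θ) = m g (sin θ − μ_s cos θ), so P = 304×0.1681/0.9943 = 51.4 N.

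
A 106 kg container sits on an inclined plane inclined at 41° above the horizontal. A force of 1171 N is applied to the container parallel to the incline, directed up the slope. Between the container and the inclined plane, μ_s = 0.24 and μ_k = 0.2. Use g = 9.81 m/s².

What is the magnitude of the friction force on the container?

f ≈ 157 N (down the incline)

Perpendicular to the surface, N = m g cos θ = 106·9.81·cos 41° = 784.8 N.
Parallel to the incline, ΣF = 0 gives f = m g sin θ − P = 682.2 − 1171 = -488.8 N (up-slope positive).
Maximum static friction available: μ_s N = 0.24 × 784.8 = 188.4 N.
Since |-488.8| > 188.4 N, static friction cannot hold it; the container slides up the incline and kinetic friction applies: f = μ_k N = 0.2 × 784.8 = 157 N.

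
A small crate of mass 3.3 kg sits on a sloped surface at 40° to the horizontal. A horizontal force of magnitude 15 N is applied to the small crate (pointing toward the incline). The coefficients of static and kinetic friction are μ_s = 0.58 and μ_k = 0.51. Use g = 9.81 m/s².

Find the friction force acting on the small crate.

f ≈ 9.32 N (up the incline)

Resolve perpendicular to the incline: N = m g cos θ + P sin θ = 3.3×9.81×cos 40° + 15×sin 40° = 34.44 N.
Parallel to the incline: P cos θ − m g sin θ = 11.49 − 20.81 = -9.318 N; the friction needed to balance this is 9.318 N acting up the slope.
The limit of static friction is μ_s N = 19.98 N.
Since 9.318 N is within the 19.98 N limit, the small crate stays put and friction is exactly 9.32 N.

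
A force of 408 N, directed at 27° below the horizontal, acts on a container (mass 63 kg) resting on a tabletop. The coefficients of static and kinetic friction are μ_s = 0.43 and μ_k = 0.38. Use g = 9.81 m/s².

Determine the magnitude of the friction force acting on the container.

Vertical equilibrium gives N = m g + P sin α = 803.3 N.
Horizontally, friction must balance P cos α = 363.5 N.
μ_s N = 0.43 × 803.3 = 345.4 N.
The required friction exceeds μ_s N, so the container moves and f = μ_k N = 305 N.

f ≈ 305 N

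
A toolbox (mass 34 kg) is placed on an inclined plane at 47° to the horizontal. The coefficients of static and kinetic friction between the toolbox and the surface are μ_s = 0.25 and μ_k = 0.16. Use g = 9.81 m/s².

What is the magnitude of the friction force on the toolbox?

f ≈ 36.4 N (up the incline)

Normal force: N = m g cos θ = 34 × 9.81 × cos 47° = 227.5 N.
Along the slope the weight component is m g sin θ = 243.9 N; friction must supply exactly this, acting up-slope.
Static friction can supply at most μ_s N = 56.87 N.
Since |243.9| > 56.87 N, static friction cannot hold it; the toolbox slides down the incline and kinetic friction applies: f = μ_k N = 0.16 × 227.5 = 36.4 N.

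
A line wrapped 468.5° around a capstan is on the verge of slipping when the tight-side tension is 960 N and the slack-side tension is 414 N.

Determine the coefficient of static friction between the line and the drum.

μ ≈ 0.103

T₂/T₁ = e^{μβ} → μ = ln(T₂/T₁)/β.
β = 468.5° = 8.177 rad.
μ = ln(960/414)/8.177 = ln(2.319)/8.177 = 0.103.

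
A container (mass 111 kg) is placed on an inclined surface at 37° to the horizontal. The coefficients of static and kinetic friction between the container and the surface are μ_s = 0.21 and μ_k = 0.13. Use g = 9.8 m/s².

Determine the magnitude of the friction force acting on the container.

The normal reaction is N = m g cos θ = 868.8 N.
Along the slope the weight component is m g sin θ = 654.7 N; friction must supply exactly this, acting up-slope.
The static-friction ceiling is μ_s N = 0.21 × 868.8 = 182.4 N.
|654.7| exceeds 182.4 N, so the container slips down-slope; friction is kinetic, f = μ_k N = 0.13×868.8 = 113 N.

f ≈ 113 N (up the incline)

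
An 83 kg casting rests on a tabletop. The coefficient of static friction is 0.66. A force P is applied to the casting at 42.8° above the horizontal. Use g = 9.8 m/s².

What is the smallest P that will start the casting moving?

P ≈ 454 N

N = m g − P sin α (the pull lifts the casting).
At impending slip, P cos α = μ_s N = μ_s (m g − P sin α).
Solving: P (cos α + μ_s sin α) = μ_s m g → P = 0.66×813/(cos 42.8° + 0.66 sin 42.8°) = 537/1.182 = 454 N.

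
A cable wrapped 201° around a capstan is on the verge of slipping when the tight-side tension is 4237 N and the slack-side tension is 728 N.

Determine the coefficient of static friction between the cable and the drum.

μ ≈ 0.502

T₂/T₁ = e^{μβ} → μ = ln(T₂/T₁)/β.
β = 201° = 3.508 rad.
μ = ln(4237/728)/3.508 = ln(5.82)/3.508 = 0.502.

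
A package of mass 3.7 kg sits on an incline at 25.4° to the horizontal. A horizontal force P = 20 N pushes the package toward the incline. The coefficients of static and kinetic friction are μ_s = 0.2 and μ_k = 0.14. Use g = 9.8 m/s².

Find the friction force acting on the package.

Resolve perpendicular to the incline: N = m g cos θ + P sin θ = 3.7×9.8×cos 25.4° + 20×sin 25.4° = 41.33 N.
Along the incline, the net driving force (taking up-slope positive) is P cos θ − m g sin θ = 18.07 − 15.55 = 2.514 N, so equilibrium requires friction f = -2.514 N (down-slope).
Maximum static friction: μ_s N = 0.2 × 41.33 = 8.267 N.
Since 2.514 N is within the 8.267 N limit, the package stays put and friction is exactly 2.51 N.

f ≈ 2.51 N (down the incline)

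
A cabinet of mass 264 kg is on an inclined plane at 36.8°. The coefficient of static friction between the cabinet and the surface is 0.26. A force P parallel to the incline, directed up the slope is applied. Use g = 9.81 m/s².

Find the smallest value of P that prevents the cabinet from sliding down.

P_min ≈ 1010 N

The cabinet tends to slide down (tan θ > μ_s), so at the point of impending slip friction acts up-slope at its limit: f = μ_s N.
P is parallel to the surface, so N = m g cos θ = 2070 N.
Along the incline: P + μ_s N = m g sin θ, so P = 1550 − 0.26×2070 = 1010 N.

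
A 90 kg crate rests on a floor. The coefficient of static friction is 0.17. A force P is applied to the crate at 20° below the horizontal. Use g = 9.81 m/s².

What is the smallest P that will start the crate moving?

P ≈ 170 N

N = m g + P sin α (the push presses the crate into the floor).
At impending slip, P cos α = μ_s N = μ_s (m g + P sin α).
Solving: P (cos α − μ_s sin α) = μ_s m g → P = 0.17×883/(cos 20° − 0.17 sin 20°) = 150/0.8815 = 170 N.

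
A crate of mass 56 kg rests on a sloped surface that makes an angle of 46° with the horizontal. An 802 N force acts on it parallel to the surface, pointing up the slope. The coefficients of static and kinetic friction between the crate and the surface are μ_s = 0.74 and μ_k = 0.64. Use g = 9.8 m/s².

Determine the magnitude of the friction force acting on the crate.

f ≈ 244 N (down the incline)

Perpendicular to the surface, N = m g cos θ = 56·9.8·cos 46° = 381.2 N.
The friction needed for equilibrium is m g sin θ − P = 394.8 − 802 = -407.2 N, measured positive up-slope.
Static friction can supply at most μ_s N = 282.1 N.
Since |-407.2| > 282.1 N, static friction cannot hold it; the crate slides up the incline and kinetic friction applies: f = μ_k N = 0.64 × 381.2 = 244 N.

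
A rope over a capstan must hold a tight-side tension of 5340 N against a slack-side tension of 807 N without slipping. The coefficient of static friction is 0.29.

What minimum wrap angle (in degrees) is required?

β_min ≈ 373°

T₂/T₁ = e^{μβ} → β = ln(T₂/T₁)/μ.
β = ln(5340/807)/0.29 = 1.89/0.29 = 6.516 rad.
In degrees: β = 6.516 × 180/π = 373°.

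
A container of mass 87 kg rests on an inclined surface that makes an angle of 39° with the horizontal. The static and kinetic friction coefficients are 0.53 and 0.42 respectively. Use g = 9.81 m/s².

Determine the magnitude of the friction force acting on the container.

f ≈ 279 N (up the incline)

Perpendicular to the surface, N = m g cos θ = 87·9.81·cos 39° = 663.3 N.
For equilibrium along the incline, friction must balance the weight component: f = m g sin θ = 537.1 N up the slope.
Static friction can supply at most μ_s N = 351.5 N.
|537.1| exceeds 351.5 N, so the container slips down-slope; friction is kinetic, f = μ_k N = 0.42×663.3 = 279 N.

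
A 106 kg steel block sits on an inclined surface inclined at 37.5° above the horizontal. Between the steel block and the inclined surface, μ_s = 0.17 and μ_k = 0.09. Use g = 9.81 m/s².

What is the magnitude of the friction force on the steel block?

Perpendicular to the surface, N = m g cos θ = 106·9.81·cos 37.5° = 825 N.
For equilibrium along the incline, friction must balance the weight component: f = m g sin θ = 633 N up the slope.
Static friction can supply at most μ_s N = 140.2 N.
Since |633| > 140.2 N, static friction cannot hold it; the steel block slides down the incline and kinetic friction applies: f = μ_k N = 0.09 × 825 = 74.2 N.

f ≈ 74.2 N (up the incline)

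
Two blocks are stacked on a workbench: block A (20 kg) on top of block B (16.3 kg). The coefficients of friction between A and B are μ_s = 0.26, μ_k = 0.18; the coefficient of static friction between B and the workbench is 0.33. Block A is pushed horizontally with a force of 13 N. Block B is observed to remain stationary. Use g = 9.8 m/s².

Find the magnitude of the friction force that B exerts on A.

Normal force at the A–B interface: N₁ = m_A g = 196 N.
Maximum static friction on A from B: μ_s N₁ = 0.26×196 = 50.96 N.
Since P = 13 N ≤ 50.96 N, A does not slip on B; friction on A equals P = 13 N.
B experiences an equal 13 N forward from A (third law). B is in equilibrium, so the floor supplies f₂ = 13 N of static friction (limit μ_s(m_A+m_B)g = 117.4 N, not exceeded).

f ≈ 13 N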